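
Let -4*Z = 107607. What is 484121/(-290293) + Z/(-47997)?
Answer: -20569287899/18577590828 ≈ -1.1072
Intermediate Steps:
Z = -107607/4 (Z = -1/4*107607 = -107607/4 ≈ -26902.)
484121/(-290293) + Z/(-47997) = 484121/(-290293) - 107607/4/(-47997) = 484121*(-1/290293) - 107607/4*(-1/47997) = -484121/290293 + 35869/63996 = -20569287899/18577590828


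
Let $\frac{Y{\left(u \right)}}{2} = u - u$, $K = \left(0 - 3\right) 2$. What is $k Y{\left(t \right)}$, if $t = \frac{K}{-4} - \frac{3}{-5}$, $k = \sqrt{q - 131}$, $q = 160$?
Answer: $0$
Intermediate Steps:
$K = -6$ ($K = \left(-3\right) 2 = -6$)
$k = \sqrt{29}$ ($k = \sqrt{160 - 131} = \sqrt{29} \approx 5.3852$)
$t = \frac{21}{10}$ ($t = - \frac{6}{-4} - \frac{3}{-5} = \left(-6\right) \left(- \frac{1}{4}\right) - - \frac{3}{5} = \frac{3}{2} + \frac{3}{5} = \frac{21}{10} \approx 2.1$)
$Y{\left(u \right)} = 0$ ($Y{\left(u \right)} = 2 \left(u - u\right) = 2 \cdot 0 = 0$)
$k Y{\left(t \right)} = \sqrt{29} \cdot 0 = 0$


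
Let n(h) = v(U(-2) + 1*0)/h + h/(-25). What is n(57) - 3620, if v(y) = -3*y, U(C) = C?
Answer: -1720533/475 ≈ -3622.2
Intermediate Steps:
n(h) = 6/h - h/25 (n(h) = (-3*(-2 + 1*0))/h + h/(-25) = (-3*(-2 + 0))/h + h*(-1/25) = (-3*(-2))/h - h/25 = 6/h - h/25)
n(57) - 3620 = (6/57 - 1/25*57) - 3620 = (6*(1/57) - 57/25) - 3620 = (2/19 - 57/25) - 3620 = -1033/475 - 3620 = -1720533/475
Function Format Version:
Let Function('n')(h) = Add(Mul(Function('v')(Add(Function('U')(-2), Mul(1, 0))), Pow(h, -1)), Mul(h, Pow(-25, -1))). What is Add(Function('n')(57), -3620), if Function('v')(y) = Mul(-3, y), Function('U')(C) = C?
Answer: Rational(-1720533, 475) ≈ -3622.2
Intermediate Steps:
Function('n')(h) = Add(Mul(6, Pow(h, -1)), Mul(Rational(-1, 25), h)) (Function('n')(h) = Add(Mul(Mul(-3, Add(-2, Mul(1, 0))), Pow(h, -1)), Mul(h, Pow(-25, -1))) = Add(Mul(Mul(-3, Add(-2, 0)), Pow(h, -1)), Mul(h, Rational(-1, 25))) = Add(Mul(Mul(-3, -2), Pow(h, -1)), Mul(Rational(-1, 25), h)) = Add(Mul(6, Pow(h, -1)), Mul(Rational(-1, 25), h)))
Add(Function('n')(57), -3620) = Add(Add(Mul(6, Pow(57, -1)), Mul(Rational(-1, 25), 57)), -3620) = Add(Add(Mul(6, Rational(1, 57)), Rational(-57, 25)), -3620) = Add(Add(Rational(2, 19), Rational(-57, 25)), -3620) = Add(Rational(-1033, 475), -3620) = Rational(-1720533, 475)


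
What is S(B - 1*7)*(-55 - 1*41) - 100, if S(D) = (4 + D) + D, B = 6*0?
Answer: 860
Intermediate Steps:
B = 0
S(D) = 4 + 2*D
S(B - 1*7)*(-55 - 1*41) - 100 = (4 + 2*(0 - 1*7))*(-55 - 1*41) - 100 = (4 + 2*(0 - 7))*(-55 - 41) - 100 = (4 + 2*(-7))*(-96) - 100 = (4 - 14)*(-96) - 100 = -10*(-96) - 100 = 960 - 100 = 860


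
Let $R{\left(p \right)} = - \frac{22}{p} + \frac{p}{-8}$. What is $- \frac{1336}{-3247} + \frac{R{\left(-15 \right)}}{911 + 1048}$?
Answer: $\frac{315368927}{763304760} \approx 0.41316$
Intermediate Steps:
$R{\left(p \right)} = - \frac{22}{p} - \frac{p}{8}$ ($R{\left(p \right)} = - \frac{22}{p} + p \left(- \frac{1}{8}\right) = - \frac{22}{p} - \frac{p}{8}$)
$- \frac{1336}{-3247} + \frac{R{\left(-15 \right)}}{911 + 1048} = - \frac{1336}{-3247} + \frac{- \frac{22}{-15} - - \frac{15}{8}}{911 + 1048} = \left(-1336\right) \left(- \frac{1}{3247}\right) + \frac{\left(-22\right) \left(- \frac{1}{15}\right) + \frac{15}{8}}{1959} = \frac{1336}{3247} + \left(\frac{22}{15} + \frac{15}{8}\right) \frac{1}{1959} = \frac{1336}{3247} + \frac{401}{120} \cdot \frac{1}{1959} = \frac{1336}{3247} + \frac{401}{235080} = \frac{315368927}{763304760}$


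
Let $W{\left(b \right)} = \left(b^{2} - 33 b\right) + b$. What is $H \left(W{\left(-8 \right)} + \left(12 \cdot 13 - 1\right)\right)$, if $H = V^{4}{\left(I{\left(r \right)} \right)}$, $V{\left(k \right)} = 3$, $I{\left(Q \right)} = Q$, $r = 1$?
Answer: $38475$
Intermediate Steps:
$W{\left(b \right)} = b^{2} - 32 b$
$H = 81$ ($H = 3^{4} = 81$)
$H \left(W{\left(-8 \right)} + \left(12 \cdot 13 - 1\right)\right) = 81 \left(- 8 \left(-32 - 8\right) + \left(12 \cdot 13 - 1\right)\right) = 81 \left(\left(-8\right) \left(-40\right) + \left(156 - 1\right)\right) = 81 \left(320 + 155\right) = 81 \cdot 475 = 38475$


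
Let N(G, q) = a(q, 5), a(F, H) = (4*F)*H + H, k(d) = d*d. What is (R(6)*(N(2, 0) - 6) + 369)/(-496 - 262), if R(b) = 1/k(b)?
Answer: -13283/27288 ≈ -0.48677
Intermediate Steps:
k(d) = d²
R(b) = b⁻² (R(b) = 1/(b²) = b⁻²)
a(F, H) = H + 4*F*H (a(F, H) = 4*F*H + H = H + 4*F*H)
N(G, q) = 5 + 20*q (N(G, q) = 5*(1 + 4*q) = 5 + 20*q)
(R(6)*(N(2, 0) - 6) + 369)/(-496 - 262) = (((5 + 20*0) - 6)/6² + 369)/(-496 - 262) = (((5 + 0) - 6)/36 + 369)/(-758) = ((5 - 6)/36 + 369)*(-1/758) = ((1/36)*(-1) + 369)*(-1/758) = (-1/36 + 369)*(-1/758) = (13283/36)*(-1/758) = -13283/27288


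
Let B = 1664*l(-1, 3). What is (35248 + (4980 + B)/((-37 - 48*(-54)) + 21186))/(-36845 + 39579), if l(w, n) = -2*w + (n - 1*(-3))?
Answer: 418420530/32453947 ≈ 12.893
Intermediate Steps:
l(w, n) = 3 + n - 2*w (l(w, n) = -2*w + (n + 3) = -2*w + (3 + n) = 3 + n - 2*w)
B = 13312 (B = 1664*(3 + 3 - 2*(-1)) = 1664*(3 + 3 + 2) = 1664*8 = 13312)
(35248 + (4980 + B)/((-37 - 48*(-54)) + 21186))/(-36845 + 39579) = (35248 + (4980 + 13312)/((-37 - 48*(-54)) + 21186))/(-36845 + 39579) = (35248 + 18292/((-37 + 2592) + 21186))/2734 = (35248 + 18292/(2555 + 21186))*(1/2734) = (35248 + 18292/23741)*(1/2734) = (836841060/23741)*(1/2734) = 418420530/32453947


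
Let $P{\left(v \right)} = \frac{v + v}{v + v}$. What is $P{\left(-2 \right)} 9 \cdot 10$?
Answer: $90$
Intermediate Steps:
$P{\left(v \right)} = 1$ ($P{\left(v \right)} = \frac{2 v}{2 v} = 2 v \frac{1}{2 v} = 1$)
$P{\left(-2 \right)} 9 \cdot 10 = 1 \cdot 9 \cdot 10 = 9 \cdot 10 = 90$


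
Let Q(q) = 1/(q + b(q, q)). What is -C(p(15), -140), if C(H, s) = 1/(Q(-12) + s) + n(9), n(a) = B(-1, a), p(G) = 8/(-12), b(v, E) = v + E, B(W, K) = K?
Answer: -45333/5041 ≈ -8.9929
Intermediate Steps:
b(v, E) = E + v
p(G) = -⅔ (p(G) = 8*(-1/12) = -⅔)
Q(q) = 1/(3*q) (Q(q) = 1/(q + (q + q)) = 1/(q + 2*q) = 1/(3*q))
n(a) = a
C(H, s) = 9 + 1/(-1/36 + s) (C(H, s) = 1/((⅓)/(-12) + s) + 9 = 1/((⅓)*(-1/12) + s) + 9 = 1/(-1/36 + s) + 9 = 9 + 1/(-1/36 + s))
-C(p(15), -140) = -27*(1 + 12*(-140))/(-1 + 36*(-140)) = -27*(1 - 1680)/(-1 - 5040) = -27*(-1679)/(-5041) = -27*(-1)*(-1679)/5041 = -1*45333/5041 = -45333/5041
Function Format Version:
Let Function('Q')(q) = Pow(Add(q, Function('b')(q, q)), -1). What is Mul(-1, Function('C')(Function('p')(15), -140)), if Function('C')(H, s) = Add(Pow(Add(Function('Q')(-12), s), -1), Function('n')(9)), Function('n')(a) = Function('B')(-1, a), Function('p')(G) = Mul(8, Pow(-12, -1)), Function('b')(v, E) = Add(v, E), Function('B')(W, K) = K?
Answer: Rational(-45333, 5041) ≈ -8.9929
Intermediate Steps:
Function('b')(v, E) = Add(E, v)
Function('p')(G) = Rational(-2, 3) (Function('p')(G) = Mul(8, Rational(-1, 12)) = Rational(-2, 3))
Function('Q')(q) = Mul(Rational(1, 3), Pow(q, -1)) (Function('Q')(q) = Pow(Add(q, Add(q, q)), -1) = Pow(Add(q, Mul(2, q)), -1) = Pow(Mul(3, q), -1) = Mul(Rational(1, 3), Pow(q, -1)))
Function('n')(a) = a
Function('C')(H, s) = Add(9, Pow(Add(Rational(-1, 36), s), -1)) (Function('C')(H, s) = Add(Pow(Add(Mul(Rational(1, 3), Pow(-12, -1)), s), -1), 9) = Add(Pow(Add(Mul(Rational(1, 3), Rational(-1, 12)), s), -1), 9) = Add(Pow(Add(Rational(-1, 36), s), -1), 9) = Add(9, Pow(Add(Rational(-1, 36), s), -1)))
Mul(-1, Function('C')(Function('p')(15), -140)) = Mul(-1, Mul(27, Pow(Add(-1, Mul(36, -140)), -1), Add(1, Mul(12, -140)))) = Mul(-1, Mul(27, Pow(Add(-1, -5040), -1), Add(1, -1680))) = Mul(-1, Mul(27, Pow(-5041, -1), -1679)) = Mul(-1, Mul(27, Rational(-1, 5041), -1679)) = Mul(-1, Rational(45333, 5041)) = Rational(-45333, 5041)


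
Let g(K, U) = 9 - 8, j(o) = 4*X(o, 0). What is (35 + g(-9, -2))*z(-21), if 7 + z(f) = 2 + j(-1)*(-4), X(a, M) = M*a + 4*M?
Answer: -180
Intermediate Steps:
X(a, M) = 4*M + M*a
j(o) = 0 (j(o) = 4*(0*(4 + o)) = 4*0 = 0)
g(K, U) = 1
z(f) = -5 (z(f) = -7 + (2 + 0*(-4)) = -7 + (2 + 0) = -7 + 2 = -5)
(35 + g(-9, -2))*z(-21) = (35 + 1)*(-5) = 36*(-5) = -180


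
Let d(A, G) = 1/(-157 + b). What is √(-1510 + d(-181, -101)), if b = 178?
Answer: I*√665889/21 ≈ 38.858*I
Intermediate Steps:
d(A, G) = 1/21 (d(A, G) = 1/(-157 + 178) = 1/21)
√(-1510 + d(-181, -101)) = √(-1510 + 1/21) = √(-31709/21) = I*√665889/21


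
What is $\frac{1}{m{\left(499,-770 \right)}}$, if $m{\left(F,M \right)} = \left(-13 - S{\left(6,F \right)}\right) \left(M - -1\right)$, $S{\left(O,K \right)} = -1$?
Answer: $\frac{1}{9228} \approx 0.00010837$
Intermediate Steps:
$m{\left(F,M \right)} = -12 - 12 M$ ($m{\left(F,M \right)} = \left(-13 - -1\right) \left(M - -1\right) = \left(-13 + 1\right) \left(M + 1\right) = - 12 \left(1 + M\right) = -12 - 12 M$)
$\frac{1}{m{\left(499,-770 \right)}} = \frac{1}{-12 - -9240} = \frac{1}{-12 + 9240} = \frac{1}{9228}$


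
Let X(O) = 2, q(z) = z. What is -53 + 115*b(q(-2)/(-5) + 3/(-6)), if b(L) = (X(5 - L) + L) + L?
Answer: 154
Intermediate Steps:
b(L) = 2 + 2*L (b(L) = (2 + L) + L = 2 + 2*L)
-53 + 115*b(q(-2)/(-5) + 3/(-6)) = -53 + 115*(2 + 2*(-2/(-5) + 3/(-6))) = -53 + 115*(2 + 2*(-2*(-⅕) + 3*(-⅙))) = -53 + 115*(2 + 2*(⅖ - ½)) = -53 + 115*(2 + 2*(-⅒)) = -53 + 115*(2 - ⅕) = -53 + 115*(9/5) = -53 + 207 = 154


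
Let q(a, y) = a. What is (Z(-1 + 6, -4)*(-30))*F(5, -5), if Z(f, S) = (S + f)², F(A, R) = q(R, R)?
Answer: 150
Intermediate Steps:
F(A, R) = R
(Z(-1 + 6, -4)*(-30))*F(5, -5) = ((-4 + (-1 + 6))²*(-30))*(-5) = ((-4 + 5)²*(-30))*(-5) = (1²*(-30))*(-5) = (1*(-30))*(-5) = -30*(-5) = 150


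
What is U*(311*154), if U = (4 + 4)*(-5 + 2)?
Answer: -1149456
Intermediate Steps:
U = -24 (U = 8*(-3) = -24)
U*(311*154) = -7464*154 = -24*47894 = -1149456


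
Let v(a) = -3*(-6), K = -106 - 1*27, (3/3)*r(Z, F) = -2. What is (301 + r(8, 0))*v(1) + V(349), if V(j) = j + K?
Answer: 5598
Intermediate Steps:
r(Z, F) = -2
K = -133 (K = -106 - 27 = -133)
V(j) = -133 + j (V(j) = j - 133 = -133 + j)
v(a) = 18
(301 + r(8, 0))*v(1) + V(349) = (301 - 2)*18 + (-133 + 349) = 299*18 + 216 = 5382 + 216 = 5598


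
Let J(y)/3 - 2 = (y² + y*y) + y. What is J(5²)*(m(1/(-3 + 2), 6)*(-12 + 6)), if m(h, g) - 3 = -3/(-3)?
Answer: -91944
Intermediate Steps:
m(h, g) = 4 (m(h, g) = 3 - 3/(-3) = 3 - 3*(-⅓) = 3 + 1 = 4)
J(y) = 6 + 3*y + 6*y² (J(y) = 6 + 3*((y² + y*y) + y) = 6 + 3*((y² + y²) + y) = 6 + 3*(2*y² + y) = 6 + 3*(y + 2*y²) = 6 + (3*y + 6*y²) = 6 + 3*y + 6*y²)
J(5²)*(m(1/(-3 + 2), 6)*(-12 + 6)) = (6 + 3*5² + 6*(5²)²)*(4*(-12 + 6)) = (6 + 3*25 + 6*25²)*(4*(-6)) = (6 + 75 + 6*625)*(-24) = (6 + 75 + 3750)*(-24) = 3831*(-24) = -91944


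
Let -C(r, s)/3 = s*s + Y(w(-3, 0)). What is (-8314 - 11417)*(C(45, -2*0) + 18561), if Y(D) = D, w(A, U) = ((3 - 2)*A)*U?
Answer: -366227091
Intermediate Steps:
w(A, U) = A*U (w(A, U) = (1*A)*U = A*U)
C(r, s) = -3*s**2 (C(r, s) = -3*(s*s - 3*0) = -3*(s**2 + 0) = -3*s**2)
(-8314 - 11417)*(C(45, -2*0) + 18561) = (-8314 - 11417)*(-3*(-2*0)**2 + 18561) = -19731*(-3*0**2 + 18561) = -19731*(-3*0 + 18561) = -19731*(0 + 18561) = -19731*18561 = -366227091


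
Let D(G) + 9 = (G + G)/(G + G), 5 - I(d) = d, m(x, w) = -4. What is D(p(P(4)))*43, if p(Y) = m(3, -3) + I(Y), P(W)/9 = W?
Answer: -344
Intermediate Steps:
I(d) = 5 - d
P(W) = 9*W
p(Y) = 1 - Y (p(Y) = -4 + (5 - Y) = 1 - Y)
D(G) = -8 (D(G) = -9 + (G + G)/(G + G) = -9 + (2*G)/((2*G)) = -9 + (2*G)*(1/(2*G)) = -9 + 1 = -8)
D(p(P(4)))*43 = -8*43 = -344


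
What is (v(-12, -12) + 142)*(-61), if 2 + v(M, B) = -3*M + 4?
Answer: -10980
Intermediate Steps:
v(M, B) = 2 - 3*M (v(M, B) = -2 + (-3*M + 4) = -2 + (4 - 3*M) = 2 - 3*M)
(v(-12, -12) + 142)*(-61) = ((2 - 3*(-12)) + 142)*(-61) = ((2 + 36) + 142)*(-61) = (38 + 142)*(-61) = 180*(-61) = -10980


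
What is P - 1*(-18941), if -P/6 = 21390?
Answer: -109399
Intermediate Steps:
P = -128340 (P = -6*21390 = -128340)
P - 1*(-18941) = -128340 - 1*(-18941) = -128340 + 18941 = -109399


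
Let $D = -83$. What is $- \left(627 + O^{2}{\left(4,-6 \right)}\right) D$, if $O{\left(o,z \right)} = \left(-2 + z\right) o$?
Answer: $137033$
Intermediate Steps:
$O{\left(o,z \right)} = o \left(-2 + z\right)$
$- \left(627 + O^{2}{\left(4,-6 \right)}\right) D = - \left(627 + \left(4 \left(-2 - 6\right)\right)^{2}\right) \left(-83\right) = - \left(627 + \left(4 \left(-8\right)\right)^{2}\right) \left(-83\right) = - \left(627 + \left(-32\right)^{2}\right) \left(-83\right) = - \left(627 + 1024\right) \left(-83\right) = - 1651 \left(-83\right) = \left(-1\right) \left(-137033\right) = 137033$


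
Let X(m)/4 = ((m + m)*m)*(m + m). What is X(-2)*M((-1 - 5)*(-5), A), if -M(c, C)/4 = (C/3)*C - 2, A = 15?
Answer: 37376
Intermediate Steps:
X(m) = 16*m³ (X(m) = 4*(((m + m)*m)*(m + m)) = 4*(((2*m)*m)*(2*m)) = 4*((2*m²)*(2*m)) = 4*(4*m³) = 16*m³)
M(c, C) = 8 - 4*C²/3 (M(c, C) = -4*((C/3)*C - 2) = -4*(C²/3 - 2) = -4*(-2 + C²/3) = 8 - 4*C²/3)
X(-2)*M((-1 - 5)*(-5), A) = (16*(-2)³)*(8 - 4/3*15²) = (16*(-8))*(8 - 4/3*225) = -128*(8 - 300) = -128*(-292) = 37376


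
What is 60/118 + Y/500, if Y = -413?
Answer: -9367/29500 ≈ -0.31753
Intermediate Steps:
60/118 + Y/500 = 60/118 - 413/500 = 60*(1/118) - 413*1/500 = 30/59 - 413/500 = -9367/29500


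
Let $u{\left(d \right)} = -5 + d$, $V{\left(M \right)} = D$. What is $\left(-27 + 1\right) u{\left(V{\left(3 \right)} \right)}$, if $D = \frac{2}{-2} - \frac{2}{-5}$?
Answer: $\frac{728}{5} \approx 145.6$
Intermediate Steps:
$D = - \frac{3}{5}$ ($D = 2 \left(- \frac{1}{2}\right) - - \frac{2}{5} = -1 + \frac{2}{5} = - \frac{3}{5} \approx -0.6$)
$V{\left(M \right)} = - \frac{3}{5}$
$\left(-27 + 1\right) u{\left(V{\left(3 \right)} \right)} = \left(-27 + 1\right) \left(-5 - \frac{3}{5}\right) = \left(-26\right) \left(- \frac{28}{5}\right) = \frac{728}{5}$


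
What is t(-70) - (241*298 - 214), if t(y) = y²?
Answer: -66704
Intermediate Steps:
t(-70) - (241*298 - 214) = (-70)² - (241*298 - 214) = 4900 - (71818 - 214) = 4900 - 1*71604 = 4900 - 71604 = -66704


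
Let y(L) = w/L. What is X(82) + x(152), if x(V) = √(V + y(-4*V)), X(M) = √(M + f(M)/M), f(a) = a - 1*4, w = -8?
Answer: √219507/38 + √139441/41 ≈ 21.437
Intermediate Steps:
f(a) = -4 + a (f(a) = a - 4 = -4 + a)
y(L) = -8/L
X(M) = √(M + (-4 + M)/M)
x(V) = √(V + 2/V) (x(V) = √(V - 8*(-1/(4*V))) = √(V - (-2)/V) = √(V + 2/V))
X(82) + x(152) = √(1 + 82 - 4/82) + √(152 + 2/152) = √(1 + 82 - 4*1/82) + √(152 + 2*(1/152)) = √(1 + 82 - 2/41) + √(152 + 1/76) = √(3401/41) + √(11553/76) = √139441/41 + √219507/38 = √219507/38 + √139441/41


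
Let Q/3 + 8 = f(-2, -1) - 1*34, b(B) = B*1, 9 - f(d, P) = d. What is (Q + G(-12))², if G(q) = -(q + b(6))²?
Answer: 16641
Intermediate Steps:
f(d, P) = 9 - d
b(B) = B
Q = -93 (Q = -24 + 3*((9 - 1*(-2)) - 1*34) = -24 + 3*((9 + 2) - 34) = -24 + 3*(11 - 34) = -24 + 3*(-23) = -24 - 69 = -93)
G(q) = -(6 + q)² (G(q) = -(q + 6)² = -(6 + q)²)
(Q + G(-12))² = (-93 - (6 - 12)²)² = (-93 - 1*(-6)²)² = (-93 - 1*36)² = (-93 - 36)² = (-129)² = 16641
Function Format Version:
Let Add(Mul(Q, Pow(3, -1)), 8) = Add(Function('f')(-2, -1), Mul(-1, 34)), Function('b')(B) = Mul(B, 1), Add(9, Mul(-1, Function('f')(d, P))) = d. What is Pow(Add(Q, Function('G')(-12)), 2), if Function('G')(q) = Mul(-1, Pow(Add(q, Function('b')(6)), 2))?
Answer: 16641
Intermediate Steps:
Function('f')(d, P) = Add(9, Mul(-1, d))
Function('b')(B) = B
Q = -93 (Q = Add(-24, Mul(3, Add(Add(9, Mul(-1, -2)), Mul(-1, 34)))) = Add(-24, Mul(3, Add(Add(9, 2), -34))) = Add(-24, Mul(3, Add(11, -34))) = Add(-24, Mul(3, -23)) = Add(-24, -69) = -93)
Function('G')(q) = Mul(-1, Pow(Add(6, q), 2)) (Function('G')(q) = Mul(-1, Pow(Add(q, 6), 2)) = Mul(-1, Pow(Add(6, q), 2)))
Pow(Add(Q, Function('G')(-12)), 2) = Pow(Add(-93, Mul(-1, Pow(Add(6, -12), 2))), 2) = Pow(Add(-93, Mul(-1, Pow(-6, 2))), 2) = Pow(Add(-93, Mul(-1, 36)), 2) = Pow(Add(-93, -36), 2) = Pow(-129, 2) = 16641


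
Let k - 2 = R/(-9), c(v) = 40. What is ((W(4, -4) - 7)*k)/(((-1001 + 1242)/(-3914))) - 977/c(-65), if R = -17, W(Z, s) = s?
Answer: 58156487/86760 ≈ 670.31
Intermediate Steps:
k = 35/9 (k = 2 - 17/(-9) = 2 - 17*(-⅑) = 2 + 17/9 = 35/9 ≈ 3.8889)
((W(4, -4) - 7)*k)/(((-1001 + 1242)/(-3914))) - 977/c(-65) = ((-4 - 7)*(35/9))/(((-1001 + 1242)/(-3914))) - 977/40 = (-11*35/9)/((241*(-1/3914))) - 977*1/40 = -385/(9*(-241/3914)) - 977/40 = -385/9*(-3914/241) - 977/40 = 1506890/2169 - 977/40 = 58156487/86760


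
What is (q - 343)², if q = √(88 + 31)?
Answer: (343 - √119)² ≈ 1.1028e+5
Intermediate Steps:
q = √119 ≈ 10.909
(q - 343)² = (√119 - 343)² = (-343 + √119)²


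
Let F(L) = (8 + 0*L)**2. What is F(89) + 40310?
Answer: 40374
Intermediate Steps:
F(L) = 64 (F(L) = (8 + 0)**2 = 8**2 = 64)
F(89) + 40310 = 64 + 40310 = 40374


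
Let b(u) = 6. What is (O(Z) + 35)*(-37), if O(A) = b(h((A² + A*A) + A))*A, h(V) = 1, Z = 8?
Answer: -3071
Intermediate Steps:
O(A) = 6*A
(O(Z) + 35)*(-37) = (6*8 + 35)*(-37) = (48 + 35)*(-37) = 83*(-37) = -3071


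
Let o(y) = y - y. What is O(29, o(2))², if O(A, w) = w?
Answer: 0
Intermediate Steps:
o(y) = 0
O(29, o(2))² = 0² = 0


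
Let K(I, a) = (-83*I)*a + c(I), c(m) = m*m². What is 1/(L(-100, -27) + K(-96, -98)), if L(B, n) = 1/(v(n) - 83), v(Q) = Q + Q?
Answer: -137/228187201 ≈ -6.0038e-7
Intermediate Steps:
v(Q) = 2*Q
c(m) = m³
L(B, n) = 1/(-83 + 2*n) (L(B, n) = 1/(2*n - 83) = 1/(-83 + 2*n))
K(I, a) = I³ - 83*I*a (K(I, a) = (-83*I)*a + I³ = -83*I*a + I³ = I³ - 83*I*a)
1/(L(-100, -27) + K(-96, -98)) = 1/(1/(-83 + 2*(-27)) - 96*((-96)² - 83*(-98))) = 1/(1/(-83 - 54) - 96*(9216 + 8134)) = 1/(1/(-137) - 96*17350) = 1/(-1/137 - 1665600) = 1/(-228187201/137) = -137/228187201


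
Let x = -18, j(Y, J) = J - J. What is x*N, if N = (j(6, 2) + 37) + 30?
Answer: -1206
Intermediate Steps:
j(Y, J) = 0
N = 67 (N = (0 + 37) + 30 = 37 + 30 = 67)
x*N = -18*67 = -1206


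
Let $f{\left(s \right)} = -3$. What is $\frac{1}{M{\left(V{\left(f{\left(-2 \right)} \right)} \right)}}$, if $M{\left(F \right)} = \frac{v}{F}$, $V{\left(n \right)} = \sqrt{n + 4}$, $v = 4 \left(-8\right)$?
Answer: $- \frac{1}{32} \approx -0.03125$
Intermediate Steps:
$v = -32$
$V{\left(n \right)} = \sqrt{4 + n}$
$M{\left(F \right)} = - \frac{32}{F}$
$\frac{1}{M{\left(V{\left(f{\left(-2 \right)} \right)} \right)}} = \frac{1}{\left(-32\right) \frac{1}{\sqrt{4 - 3}}} = \frac{1}{\left(-32\right) \frac{1}{\sqrt{1}}} = \frac{1}{\left(-32\right) 1^{-1}} = \frac{1}{\left(-32\right) 1} = \frac{1}{-32} = - \frac{1}{32}$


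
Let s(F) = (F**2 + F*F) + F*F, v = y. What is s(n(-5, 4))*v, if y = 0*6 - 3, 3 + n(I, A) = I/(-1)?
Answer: -36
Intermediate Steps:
n(I, A) = -3 - I (n(I, A) = -3 + I/(-1) = -3 + I*(-1) = -3 - I)
y = -3 (y = 0 - 3 = -3)
v = -3
s(F) = 3*F**2 (s(F) = (F**2 + F**2) + F**2 = 2*F**2 + F**2 = 3*F**2)
s(n(-5, 4))*v = (3*(-3 - 1*(-5))**2)*(-3) = (3*(-3 + 5)**2)*(-3) = (3*2**2)*(-3) = (3*4)*(-3) = 12*(-3) = -36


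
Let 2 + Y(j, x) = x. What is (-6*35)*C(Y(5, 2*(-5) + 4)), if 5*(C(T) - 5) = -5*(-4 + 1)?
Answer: -1680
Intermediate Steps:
Y(j, x) = -2 + x
C(T) = 8 (C(T) = 5 + (-5*(-4 + 1))/5 = 5 + (-5*(-3))/5 = 5 + (⅕)*15 = 5 + 3 = 8)
(-6*35)*C(Y(5, 2*(-5) + 4)) = -6*35*8 = -210*8 = -1680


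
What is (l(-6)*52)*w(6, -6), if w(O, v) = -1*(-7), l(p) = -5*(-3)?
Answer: 5460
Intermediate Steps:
l(p) = 15
w(O, v) = 7
(l(-6)*52)*w(6, -6) = (15*52)*7 = 780*7 = 5460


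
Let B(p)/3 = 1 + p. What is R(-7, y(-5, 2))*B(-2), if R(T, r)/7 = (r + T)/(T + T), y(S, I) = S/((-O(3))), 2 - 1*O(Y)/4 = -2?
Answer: -321/32 ≈ -10.031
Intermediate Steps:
O(Y) = 16 (O(Y) = 8 - 4*(-2) = 8 + 8 = 16)
B(p) = 3 + 3*p (B(p) = 3*(1 + p) = 3 + 3*p)
y(S, I) = -S/16 (y(S, I) = S/((-1*16)) = S/(-16) = S*(-1/16) = -S/16)
R(T, r) = 7*(T + r)/(2*T) (R(T, r) = 7*((r + T)/(T + T)) = 7*((T + r)/((2*T))) = 7*((T + r)*(1/(2*T))) = 7*((T + r)/(2*T)) = 7*(T + r)/(2*T))
R(-7, y(-5, 2))*B(-2) = ((7/2)*(-7 - 1/16*(-5))/(-7))*(3 + 3*(-2)) = ((7/2)*(-⅐)*(-7 + 5/16))*(3 - 6) = ((7/2)*(-⅐)*(-107/16))*(-3) = (107/32)*(-3) = -321/32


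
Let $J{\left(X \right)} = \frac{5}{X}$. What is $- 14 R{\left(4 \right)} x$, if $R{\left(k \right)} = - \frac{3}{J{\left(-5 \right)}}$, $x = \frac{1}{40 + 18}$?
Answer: $- \frac{21}{29} \approx -0.72414$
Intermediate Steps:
$x = \frac{1}{58} \approx 0.017241$
$R{\left(k \right)} = 3$ ($R{\left(k \right)} = - \frac{3}{5 \frac{1}{-5}} = - \frac{3}{5 \left(- \frac{1}{5}\right)} = - \frac{3}{-1} = \left(-3\right) \left(-1\right) = 3$)
$- 14 R{\left(4 \right)} x = \left(-14\right) 3 \cdot \frac{1}{58} = \left(-42\right) \frac{1}{58} = - \frac{21}{29}$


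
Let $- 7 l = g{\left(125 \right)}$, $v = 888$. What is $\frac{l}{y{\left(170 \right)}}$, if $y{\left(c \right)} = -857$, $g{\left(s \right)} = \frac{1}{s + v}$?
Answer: $\frac{1}{6076987} \approx 1.6456 \cdot 10^{-7}$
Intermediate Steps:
$g{\left(s \right)} = \frac{1}{888 + s}$ ($g{\left(s \right)} = \frac{1}{s + 888} = \frac{1}{888 + s}$)
$l = - \frac{1}{7091}$ ($l = - \frac{1}{7 \left(888 + 125\right)} = - \frac{1}{7 \cdot 1013} = \left(- \frac{1}{7}\right) \frac{1}{1013} = - \frac{1}{7091} \approx -0.00014102$)
$\frac{l}{y{\left(170 \right)}} = - \frac{1}{7091 \left(-857\right)} = \left(- \frac{1}{7091}\right) \left(- \frac{1}{857}\right) = \frac{1}{6076987}$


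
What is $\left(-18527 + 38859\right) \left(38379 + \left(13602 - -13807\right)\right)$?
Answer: $1337601616$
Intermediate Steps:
$\left(-18527 + 38859\right) \left(38379 + \left(13602 - -13807\right)\right) = 20332 \left(38379 + \left(13602 + 13807\right)\right) = 20332 \left(38379 + 27409\right) = 20332 \cdot 65788 = 1337601616$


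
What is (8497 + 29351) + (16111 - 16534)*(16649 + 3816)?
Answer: -8618847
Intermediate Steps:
(8497 + 29351) + (16111 - 16534)*(16649 + 3816) = 37848 - 423*20465 = 37848 - 8656695 = -8618847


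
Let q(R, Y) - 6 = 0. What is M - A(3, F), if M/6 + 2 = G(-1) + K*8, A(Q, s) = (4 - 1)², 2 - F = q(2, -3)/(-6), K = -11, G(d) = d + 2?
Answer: -543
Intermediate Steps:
G(d) = 2 + d
q(R, Y) = 6 (q(R, Y) = 6 + 0 = 6)
F = 3 (F = 2 - 6/(-6) = 2 - 6*(-1)/6 = 2 - 1*(-1) = 2 + 1 = 3)
A(Q, s) = 9 (A(Q, s) = 3² = 9)
M = -534 (M = -12 + 6*((2 - 1) - 11*8) = -12 + 6*(1 - 88) = -12 + 6*(-87) = -12 - 522 = -534)
M - A(3, F) = -534 - 1*9 = -534 - 9 = -543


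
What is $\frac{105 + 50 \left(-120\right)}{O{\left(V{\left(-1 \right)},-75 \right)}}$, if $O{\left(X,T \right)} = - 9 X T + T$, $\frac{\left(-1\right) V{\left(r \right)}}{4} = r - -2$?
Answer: $\frac{393}{185} \approx 2.1243$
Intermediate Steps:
$V{\left(r \right)} = -8 - 4 r$ ($V{\left(r \right)} = - 4 \left(r - -2\right) = - 4 \left(r + 2\right) = - 4 \left(2 + r\right) = -8 - 4 r$)
$O{\left(X,T \right)} = T - 9 T X$ ($O{\left(X,T \right)} = - 9 T X + T = T - 9 T X$)
$\frac{105 + 50 \left(-120\right)}{O{\left(V{\left(-1 \right)},-75 \right)}} = \frac{105 + 50 \left(-120\right)}{\left(-75\right) \left(1 - 9 \left(-8 - -4\right)\right)} = \frac{105 - 6000}{\left(-75\right) \left(1 - 9 \left(-8 + 4\right)\right)} = - \frac{5895}{\left(-75\right) \left(1 - -36\right)} = - \frac{5895}{\left(-75\right) \left(1 + 36\right)} = - \frac{5895}{\left(-75\right) 37} = - \frac{5895}{-2775} = \left(-5895\right) \left(- \frac{1}{2775}\right) = \frac{393}{185}$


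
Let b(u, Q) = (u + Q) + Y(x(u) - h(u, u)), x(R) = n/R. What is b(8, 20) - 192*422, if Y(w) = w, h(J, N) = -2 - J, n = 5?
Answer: -647883/8 ≈ -80985.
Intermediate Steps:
x(R) = 5/R
b(u, Q) = 2 + Q + 2*u + 5/u (b(u, Q) = (u + Q) + (5/u - (-2 - u)) = (Q + u) + (5/u + (2 + u)) = (Q + u) + (2 + u + 5/u) = 2 + Q + 2*u + 5/u)
b(8, 20) - 192*422 = (2 + 20 + 2*8 + 5/8) - 192*422 = (2 + 20 + 16 + 5*(1/8)) - 81024 = (2 + 20 + 16 + 5/8) - 81024 = 309/8 - 81024 = -647883/8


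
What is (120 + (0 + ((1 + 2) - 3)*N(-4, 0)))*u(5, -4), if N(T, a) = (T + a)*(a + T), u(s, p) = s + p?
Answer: 120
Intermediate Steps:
u(s, p) = p + s
N(T, a) = (T + a)² (N(T, a) = (T + a)*(T + a) = (T + a)²)
(120 + (0 + ((1 + 2) - 3)*N(-4, 0)))*u(5, -4) = (120 + (0 + ((1 + 2) - 3)*(-4 + 0)²))*(-4 + 5) = (120 + (0 + (3 - 3)*(-4)²))*1 = (120 + (0 + 0*16))*1 = (120 + (0 + 0))*1 = (120 + 0)*1 = 120*1 = 120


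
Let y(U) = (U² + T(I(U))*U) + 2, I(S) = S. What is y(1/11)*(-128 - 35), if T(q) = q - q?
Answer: -39609/121 ≈ -327.35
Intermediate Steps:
T(q) = 0
y(U) = 2 + U² (y(U) = (U² + 0*U) + 2 = (U² + 0) + 2 = U² + 2 = 2 + U²)
y(1/11)*(-128 - 35) = (2 + (1/11)²)*(-128 - 35) = (2 + (1/11)²)*(-163) = (2 + 1/121)*(-163) = (243/121)*(-163) = -39609/121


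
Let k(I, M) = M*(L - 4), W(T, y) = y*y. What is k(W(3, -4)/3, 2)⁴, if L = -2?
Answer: 20736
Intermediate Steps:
W(T, y) = y²
k(I, M) = -6*M (k(I, M) = M*(-2 - 4) = M*(-6) = -6*M)
k(W(3, -4)/3, 2)⁴ = (-6*2)⁴ = (-12)⁴ = 20736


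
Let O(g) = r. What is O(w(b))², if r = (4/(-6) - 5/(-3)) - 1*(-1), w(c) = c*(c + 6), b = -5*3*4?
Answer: 4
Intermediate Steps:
b = -60 (b = -15*4 = -60)
w(c) = c*(6 + c)
r = 2 (r = (4*(-⅙) - 5*(-⅓)) + 1 = (-⅔ + 5/3) + 1 = 1 + 1 = 2)
O(g) = 2
O(w(b))² = 2² = 4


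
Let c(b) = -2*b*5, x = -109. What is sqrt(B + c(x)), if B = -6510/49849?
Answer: 10*sqrt(27082413361)/49849 ≈ 33.013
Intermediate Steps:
B = -6510/49849 (B = -6510*1/49849 = -6510/49849 ≈ -0.13059)
c(b) = -10*b
sqrt(B + c(x)) = sqrt(-6510/49849 - 10*(-109)) = sqrt(-6510/49849 + 1090) = sqrt(54328900/49849) = 10*sqrt(27082413361)/49849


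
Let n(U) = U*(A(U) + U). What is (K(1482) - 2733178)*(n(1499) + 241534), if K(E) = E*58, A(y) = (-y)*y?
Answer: 8909929706752008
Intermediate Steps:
A(y) = -y²
n(U) = U*(U - U²) (n(U) = U*(-U² + U) = U*(U - U²))
K(E) = 58*E
(K(1482) - 2733178)*(n(1499) + 241534) = (58*1482 - 2733178)*(1499²*(1 - 1*1499) + 241534) = (85956 - 2733178)*(2247001*(1 - 1499) + 241534) = -2647222*(2247001*(-1498) + 241534) = -2647222*(-3366007498 + 241534) = -2647222*(-3365765964) = 8909929706752008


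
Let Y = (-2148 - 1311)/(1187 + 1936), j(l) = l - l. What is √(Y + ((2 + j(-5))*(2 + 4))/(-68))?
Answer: 2*I*√100536657/17697 ≈ 1.1332*I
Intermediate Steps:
j(l) = 0
Y = -1153/1041 (Y = -3459/3123 = -3459*1/3123 = -1153/1041 ≈ -1.1076)
√(Y + ((2 + j(-5))*(2 + 4))/(-68)) = √(-1153/1041 + ((2 + 0)*(2 + 4))/(-68)) = √(-1153/1041 + (2*6)*(-1/68)) = √(-1153/1041 + 12*(-1/68)) = √(-1153/1041 - 3/17) = √(-22724/17697) = 2*I*√100536657/17697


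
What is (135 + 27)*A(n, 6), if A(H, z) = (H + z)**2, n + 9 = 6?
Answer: 1458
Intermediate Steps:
n = -3 (n = -9 + 6 = -3)
(135 + 27)*A(n, 6) = (135 + 27)*(-3 + 6)**2 = 162*3**2 = 162*9 = 1458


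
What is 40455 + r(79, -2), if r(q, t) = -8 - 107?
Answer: 40340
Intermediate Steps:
r(q, t) = -115
40455 + r(79, -2) = 40455 - 115 = 40340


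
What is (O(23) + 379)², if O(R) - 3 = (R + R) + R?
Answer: 203401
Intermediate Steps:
O(R) = 3 + 3*R (O(R) = 3 + ((R + R) + R) = 3 + (2*R + R) = 3 + 3*R)
(O(23) + 379)² = ((3 + 3*23) + 379)² = ((3 + 69) + 379)² = (72 + 379)² = 451² = 203401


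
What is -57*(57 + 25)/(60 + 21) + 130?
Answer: 1952/27 ≈ 72.296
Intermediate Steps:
-57*(57 + 25)/(60 + 21) + 130 = -4674/81 + 130 = -57*82/81 + 130 = -1558/27 + 130 = 1952/27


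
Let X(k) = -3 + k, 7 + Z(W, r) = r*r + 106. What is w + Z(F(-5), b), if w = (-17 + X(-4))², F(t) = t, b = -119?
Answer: 14836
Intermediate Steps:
Z(W, r) = 99 + r² (Z(W, r) = -7 + (r*r + 106) = -7 + (r² + 106) = -7 + (106 + r²) = 99 + r²)
w = 576 (w = (-17 + (-3 - 4))² = (-17 - 7)² = (-24)² = 576)
w + Z(F(-5), b) = 576 + (99 + (-119)²) = 576 + (99 + 14161) = 576 + 14260 = 14836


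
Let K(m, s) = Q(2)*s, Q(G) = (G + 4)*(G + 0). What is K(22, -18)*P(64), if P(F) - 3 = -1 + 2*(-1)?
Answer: 0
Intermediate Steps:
Q(G) = G*(4 + G) (Q(G) = (4 + G)*G = G*(4 + G))
P(F) = 0 (P(F) = 3 + (-1 + 2*(-1)) = 3 + (-1 - 2) = 3 - 3 = 0)
K(m, s) = 12*s (K(m, s) = (2*(4 + 2))*s = (2*6)*s = 12*s)
K(22, -18)*P(64) = (12*(-18))*0 = -216*0 = 0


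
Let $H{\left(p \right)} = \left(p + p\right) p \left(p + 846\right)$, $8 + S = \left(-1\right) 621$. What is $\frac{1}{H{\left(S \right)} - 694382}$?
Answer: $\frac{1}{171013812} \approx 5.8475 \cdot 10^{-9}$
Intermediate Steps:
$S = -629$ ($S = -8 - 621 = -629$)
$H{\left(p \right)} = 2 p^{2} \left(846 + p\right)$ ($H{\left(p \right)} = 2 p p \left(846 + p\right) = 2 p^{2} \left(846 + p\right)$)
$\frac{1}{H{\left(S \right)} - 694382} = \frac{1}{2 \left(-629\right)^{2} \left(846 - 629\right) - 694382} = \frac{1}{2 \cdot 395641 \cdot 217 - 694382} = \frac{1}{171708194 - 694382} = \frac{1}{171013812}$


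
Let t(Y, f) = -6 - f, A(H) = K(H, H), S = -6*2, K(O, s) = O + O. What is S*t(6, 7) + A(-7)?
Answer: 142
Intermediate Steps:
K(O, s) = 2*O
S = -12
A(H) = 2*H
S*t(6, 7) + A(-7) = -12*(-6 - 1*7) + 2*(-7) = -12*(-6 - 7) - 14 = -12*(-13) - 14 = 156 - 14 = 142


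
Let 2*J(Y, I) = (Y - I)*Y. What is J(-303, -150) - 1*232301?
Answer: -418243/2 ≈ -2.0912e+5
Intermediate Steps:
J(Y, I) = Y*(Y - I)/2 (J(Y, I) = ((Y - I)*Y)/2 = (Y*(Y - I))/2 = Y*(Y - I)/2)
J(-303, -150) - 1*232301 = (½)*(-303)*(-303 - 1*(-150)) - 1*232301 = (½)*(-303)*(-303 + 150) - 232301 = (½)*(-303)*(-153) - 232301 = 46359/2 - 232301 = -418243/2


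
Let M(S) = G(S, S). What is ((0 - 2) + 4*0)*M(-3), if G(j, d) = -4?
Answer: 8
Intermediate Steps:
M(S) = -4
((0 - 2) + 4*0)*M(-3) = ((0 - 2) + 4*0)*(-4) = (-2 + 0)*(-4) = -2*(-4) = 8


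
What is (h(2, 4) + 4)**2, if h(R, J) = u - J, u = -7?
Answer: 49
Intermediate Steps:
h(R, J) = -7 - J
(h(2, 4) + 4)**2 = ((-7 - 1*4) + 4)**2 = ((-7 - 4) + 4)**2 = (-11 + 4)**2 = (-7)**2 = 49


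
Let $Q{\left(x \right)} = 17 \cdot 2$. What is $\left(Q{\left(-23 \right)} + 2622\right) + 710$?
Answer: $3366$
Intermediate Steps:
$Q{\left(x \right)} = 34$
$\left(Q{\left(-23 \right)} + 2622\right) + 710 = \left(34 + 2622\right) + 710 = 2656 + 710 = 3366$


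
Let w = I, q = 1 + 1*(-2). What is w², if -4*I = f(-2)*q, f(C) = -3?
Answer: 9/16 ≈ 0.56250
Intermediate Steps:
q = -1 (q = 1 - 2 = -1)
I = -¾ (I = -(-3)*(-1)/4 = -¼*3 = -¾ ≈ -0.75000)
w = -¾ ≈ -0.75000
w² = (-¾)² = 9/16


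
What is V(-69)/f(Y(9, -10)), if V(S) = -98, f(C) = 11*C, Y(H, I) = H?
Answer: -98/99 ≈ -0.98990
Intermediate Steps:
V(-69)/f(Y(9, -10)) = -98/(11*9) = -98/99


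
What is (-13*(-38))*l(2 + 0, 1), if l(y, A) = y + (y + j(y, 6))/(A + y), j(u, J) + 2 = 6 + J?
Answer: 2964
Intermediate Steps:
j(u, J) = 4 + J (j(u, J) = -2 + (6 + J) = 4 + J)
l(y, A) = y + (10 + y)/(A + y) (l(y, A) = y + (y + (4 + 6))/(A + y) = y + (y + 10)/(A + y) = y + (10 + y)/(A + y))
(-13*(-38))*l(2 + 0, 1) = (-13*(-38))*((10 + (2 + 0) + (2 + 0)² + 1*(2 + 0))/(1 + (2 + 0))) = 494*((10 + 2 + 2² + 1*2)/(1 + 2)) = 494*((10 + 2 + 4 + 2)/3) = 494*((⅓)*18) = 494*6 = 2964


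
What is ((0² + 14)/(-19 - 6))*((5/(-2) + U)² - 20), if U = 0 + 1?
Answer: 497/50 ≈ 9.9400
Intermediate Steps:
U = 1
((0² + 14)/(-19 - 6))*((5/(-2) + U)² - 20) = ((0² + 14)/(-19 - 6))*((5/(-2) + 1)² - 20) = ((0 + 14)/(-25))*((5*(-½) + 1)² - 20) = (14*(-1/25))*((-5/2 + 1)² - 20) = -14*((-3/2)² - 20)/25 = -14*(9/4 - 20)/25 = -14/25*(-71/4) = 497/50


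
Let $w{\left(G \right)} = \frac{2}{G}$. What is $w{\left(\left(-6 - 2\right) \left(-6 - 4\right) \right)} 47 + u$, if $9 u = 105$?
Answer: $\frac{1541}{120} \approx 12.842$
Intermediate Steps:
$u = \frac{35}{3}$ ($u = \frac{1}{9} \cdot 105 = \frac{35}{3} \approx 11.667$)
$w{\left(\left(-6 - 2\right) \left(-6 - 4\right) \right)} 47 + u = \frac{2}{\left(-6 - 2\right) \left(-6 - 4\right)} 47 + \frac{35}{3} = \frac{2}{\left(-8\right) \left(-10\right)} 47 + \frac{35}{3} = \frac{2}{80} \cdot 47 + \frac{35}{3} = 2 \cdot \frac{1}{80} \cdot 47 + \frac{35}{3} = \frac{1}{40} \cdot 47 + \frac{35}{3} = \frac{47}{40} + \frac{35}{3} = \frac{1541}{120}$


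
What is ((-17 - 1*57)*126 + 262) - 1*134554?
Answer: -143616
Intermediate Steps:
((-17 - 1*57)*126 + 262) - 1*134554 = ((-17 - 57)*126 + 262) - 134554 = (-74*126 + 262) - 134554 = (-9324 + 262) - 134554 = -9062 - 134554 = -143616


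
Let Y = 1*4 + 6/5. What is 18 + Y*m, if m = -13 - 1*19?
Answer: -742/5 ≈ -148.40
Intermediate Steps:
m = -32 (m = -13 - 19 = -32)
Y = 26/5 (Y = 4 + 6*(⅕) = 4 + 6/5 = 26/5 ≈ 5.2000)
18 + Y*m = 18 + (26/5)*(-32) = 18 - 832/5 = -742/5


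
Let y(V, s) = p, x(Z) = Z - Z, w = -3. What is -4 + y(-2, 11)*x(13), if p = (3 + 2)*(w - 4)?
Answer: -4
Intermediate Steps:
x(Z) = 0
p = -35 (p = (3 + 2)*(-3 - 4) = 5*(-7) = -35)
y(V, s) = -35
-4 + y(-2, 11)*x(13) = -4 - 35*0 = -4 + 0 = -4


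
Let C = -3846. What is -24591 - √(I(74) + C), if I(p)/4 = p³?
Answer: -24591 - 5*√64682 ≈ -25863.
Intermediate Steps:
I(p) = 4*p³
-24591 - √(I(74) + C) = -24591 - √(4*74³ - 3846) = -24591 - √(4*405224 - 3846) = -24591 - √(1620896 - 3846) = -24591 - √1617050 = -24591 - 5*√64682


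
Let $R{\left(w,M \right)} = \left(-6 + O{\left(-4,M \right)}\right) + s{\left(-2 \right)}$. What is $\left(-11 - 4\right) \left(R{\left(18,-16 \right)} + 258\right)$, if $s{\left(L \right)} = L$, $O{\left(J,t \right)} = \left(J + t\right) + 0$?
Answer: $-3450$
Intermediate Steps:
$O{\left(J,t \right)} = J + t$
$R{\left(w,M \right)} = -12 + M$ ($R{\left(w,M \right)} = \left(-6 + \left(-4 + M\right)\right) - 2 = \left(-10 + M\right) - 2 = -12 + M$)
$\left(-11 - 4\right) \left(R{\left(18,-16 \right)} + 258\right) = \left(-11 - 4\right) \left(\left(-12 - 16\right) + 258\right) = \left(-11 - 4\right) \left(-28 + 258\right) = \left(-15\right) 230 = -3450$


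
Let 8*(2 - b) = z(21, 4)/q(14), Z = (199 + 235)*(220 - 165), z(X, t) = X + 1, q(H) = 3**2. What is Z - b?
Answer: 859259/36 ≈ 23868.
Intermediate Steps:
q(H) = 9
z(X, t) = 1 + X
Z = 23870 (Z = 434*55 = 23870)
b = 61/36 (b = 2 - (1 + 21)/(8*9) = 2 - 11/(4*9) = 2 - 1/8*22/9 = 2 - 11/36 = 61/36 ≈ 1.6944)
Z - b = 23870 - 1*61/36 = 23870 - 61/36 = 859259/36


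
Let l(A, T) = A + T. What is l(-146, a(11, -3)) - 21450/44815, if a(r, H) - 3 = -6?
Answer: -1339777/8963 ≈ -149.48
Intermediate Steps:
a(r, H) = -3 (a(r, H) = 3 - 6 = -3)
l(-146, a(11, -3)) - 21450/44815 = (-146 - 3) - 21450/44815 = -149 - 21450*1/44815 = -149 - 4290/8963 = -1339777/8963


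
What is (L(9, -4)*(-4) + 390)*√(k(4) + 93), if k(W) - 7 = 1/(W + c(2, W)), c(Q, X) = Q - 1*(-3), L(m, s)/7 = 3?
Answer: 102*√901 ≈ 3061.7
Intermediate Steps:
L(m, s) = 21 (L(m, s) = 7*3 = 21)
c(Q, X) = 3 + Q (c(Q, X) = Q + 3 = 3 + Q)
k(W) = 7 + 1/(5 + W) (k(W) = 7 + 1/(W + (3 + 2)) = 7 + 1/(W + 5) = 7 + 1/(5 + W))
(L(9, -4)*(-4) + 390)*√(k(4) + 93) = (21*(-4) + 390)*√((36 + 7*4)/(5 + 4) + 93) = (-84 + 390)*√((36 + 28)/9 + 93) = 306*√((⅑)*64 + 93) = 306*√(64/9 + 93) = 306*√(901/9) = 306*(√901/3) = 102*√901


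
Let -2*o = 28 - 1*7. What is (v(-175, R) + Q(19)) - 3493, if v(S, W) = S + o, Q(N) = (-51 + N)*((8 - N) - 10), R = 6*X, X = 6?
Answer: -6013/2 ≈ -3006.5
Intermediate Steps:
R = 36 (R = 6*6 = 36)
Q(N) = (-51 + N)*(-2 - N)
o = -21/2 (o = -(28 - 1*7)/2 = -(28 - 7)/2 = -½*21 = -21/2 ≈ -10.500)
v(S, W) = -21/2 + S (v(S, W) = S - 21/2 = -21/2 + S)
(v(-175, R) + Q(19)) - 3493 = ((-21/2 - 175) + (102 - 1*19² + 49*19)) - 3493 = (-371/2 + (102 - 1*361 + 931)) - 3493 = (-371/2 + (102 - 361 + 931)) - 3493 = (-371/2 + 672) - 3493 = 973/2 - 3493 = -6013/2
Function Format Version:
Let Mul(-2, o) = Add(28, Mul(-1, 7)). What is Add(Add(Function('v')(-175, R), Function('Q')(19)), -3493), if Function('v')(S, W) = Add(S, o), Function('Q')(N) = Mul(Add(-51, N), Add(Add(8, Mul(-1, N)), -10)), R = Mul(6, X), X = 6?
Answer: Rational(-6013, 2) ≈ -3006.5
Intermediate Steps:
R = 36 (R = Mul(6, 6) = 36)
Function('Q')(N) = Mul(Add(-51, N), Add(-2, Mul(-1, N)))
o = Rational(-21, 2) (o = Mul(Rational(-1, 2), Add(28, Mul(-1, 7))) = Mul(Rational(-1, 2), Add(28, -7)) = Mul(Rational(-1, 2), 21) = Rational(-21, 2) ≈ -10.500)
Function('v')(S, W) = Add(Rational(-21, 2), S) (Function('v')(S, W) = Add(S, Rational(-21, 2)) = Add(Rational(-21, 2), S))
Add(Add(Function('v')(-175, R), Function('Q')(19)), -3493) = Add(Add(Add(Rational(-21, 2), -175), Add(102, Mul(-1, Pow(19, 2)), Mul(49, 19))), -3493) = Add(Add(Rational(-371, 2), Add(102, Mul(-1, 361), 931)), -3493) = Add(Add(Rational(-371, 2), Add(102, -361, 931)), -3493) = Add(Add(Rational(-371, 2), 672), -3493) = Add(Rational(973, 2), -3493) = Rational(-6013, 2)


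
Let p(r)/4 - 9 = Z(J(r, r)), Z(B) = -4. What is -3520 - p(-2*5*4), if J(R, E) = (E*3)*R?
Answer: -3540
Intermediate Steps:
J(R, E) = 3*E*R (J(R, E) = (3*E)*R = 3*E*R)
p(r) = 20 (p(r) = 36 + 4*(-4) = 36 - 16 = 20)
-3520 - p(-2*5*4) = -3520 - 1*20 = -3520 - 20 = -3540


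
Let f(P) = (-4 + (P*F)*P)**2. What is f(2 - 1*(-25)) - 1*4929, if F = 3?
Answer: 4760560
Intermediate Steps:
f(P) = (-4 + 3*P**2)**2 (f(P) = (-4 + (P*3)*P)**2 = (-4 + (3*P)*P)**2 = (-4 + 3*P**2)**2)
f(2 - 1*(-25)) - 1*4929 = (-4 + 3*(2 - 1*(-25))**2)**2 - 1*4929 = (-4 + 3*(2 + 25)**2)**2 - 4929 = (-4 + 3*27**2)**2 - 4929 = (-4 + 3*729)**2 - 4929 = (-4 + 2187)**2 - 4929 = 2183**2 - 4929 = 4765489 - 4929 = 4760560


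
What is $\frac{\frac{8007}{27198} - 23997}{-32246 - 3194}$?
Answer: $\frac{217554133}{321299040} \approx 0.67711$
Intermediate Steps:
$\frac{\frac{8007}{27198} - 23997}{-32246 - 3194} = \frac{8007 \cdot \frac{1}{27198} - 23997}{-35440} = \left(\frac{2669}{9066} - 23997\right) \left(- \frac{1}{35440}\right) = \left(- \frac{217554133}{9066}\right) \left(- \frac{1}{35440}\right) = \frac{217554133}{321299040}$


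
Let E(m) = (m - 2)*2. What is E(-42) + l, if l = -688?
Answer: -776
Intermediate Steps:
E(m) = -4 + 2*m (E(m) = (-2 + m)*2 = -4 + 2*m)
E(-42) + l = (-4 + 2*(-42)) - 688 = (-4 - 84) - 688 = -88 - 688 = -776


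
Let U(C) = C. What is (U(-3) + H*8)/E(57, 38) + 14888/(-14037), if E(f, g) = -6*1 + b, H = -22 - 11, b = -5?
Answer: 3584111/154407 ≈ 23.212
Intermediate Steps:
H = -33
E(f, g) = -11 (E(f, g) = -6*1 - 5 = -6 - 5 = -11)
(U(-3) + H*8)/E(57, 38) + 14888/(-14037) = (-3 - 33*8)/(-11) + 14888/(-14037) = (-3 - 264)*(-1/11) + 14888*(-1/14037) = -267*(-1/11) - 14888/14037 = 267/11 - 14888/14037 = 3584111/154407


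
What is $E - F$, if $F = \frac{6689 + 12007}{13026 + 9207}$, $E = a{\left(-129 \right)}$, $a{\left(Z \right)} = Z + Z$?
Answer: $- \frac{1918270}{7411} \approx -258.84$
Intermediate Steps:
$a{\left(Z \right)} = 2 Z$
$E = -258$ ($E = 2 \left(-129\right) = -258$)
$F = \frac{6232}{7411}$ ($F = \frac{18696}{22233} = 18696 \cdot \frac{1}{22233} = \frac{6232}{7411} \approx 0.84091$)
$E - F = -258 - \frac{6232}{7411} = - \frac{1918270}{7411}$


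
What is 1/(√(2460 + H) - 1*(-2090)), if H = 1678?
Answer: 1045/2181981 - √4138/4363962 ≈ 0.00046418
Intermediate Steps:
1/(√(2460 + H) - 1*(-2090)) = 1/(√(2460 + 1678) - 1*(-2090)) = 1/(√4138 + 2090) = 1/(2090 + √4138)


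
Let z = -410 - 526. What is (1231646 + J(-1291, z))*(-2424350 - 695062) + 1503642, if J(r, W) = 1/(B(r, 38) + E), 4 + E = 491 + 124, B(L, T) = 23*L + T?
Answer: -27896833218811257/7261 ≈ -3.8420e+12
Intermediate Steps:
B(L, T) = T + 23*L
E = 611 (E = -4 + (491 + 124) = -4 + 615 = 611)
z = -936
J(r, W) = 1/(649 + 23*r) (J(r, W) = 1/((38 + 23*r) + 611) = 1/(649 + 23*r))
(1231646 + J(-1291, z))*(-2424350 - 695062) + 1503642 = (1231646 + 1/(649 + 23*(-1291)))*(-2424350 - 695062) + 1503642 = (1231646 + 1/(649 - 29693))*(-3119412) + 1503642 = (1231646 + 1/(-29044))*(-3119412) + 1503642 = (1231646 - 1/29044)*(-3119412) + 1503642 = (35771926423/29044)*(-3119412) + 1503642 = -27896844136755819/7261 + 1503642 = -27896833218811257/7261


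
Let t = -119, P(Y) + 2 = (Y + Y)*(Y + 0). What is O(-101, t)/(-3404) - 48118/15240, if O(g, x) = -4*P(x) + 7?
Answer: 48827714/1621155 ≈ 30.119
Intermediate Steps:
P(Y) = -2 + 2*Y**2 (P(Y) = -2 + (Y + Y)*(Y + 0) = -2 + (2*Y)*Y = -2 + 2*Y**2)
O(g, x) = 15 - 8*x**2 (O(g, x) = -4*(-2 + 2*x**2) + 7 = (8 - 8*x**2) + 7 = 15 - 8*x**2)
O(-101, t)/(-3404) - 48118/15240 = (15 - 8*(-119)**2)/(-3404) - 48118/15240 = (15 - 8*14161)*(-1/3404) - 48118*1/15240 = (15 - 113288)*(-1/3404) - 24059/7620 = -113273*(-1/3404) - 24059/7620 = 113273/3404 - 24059/7620 = 48827714/1621155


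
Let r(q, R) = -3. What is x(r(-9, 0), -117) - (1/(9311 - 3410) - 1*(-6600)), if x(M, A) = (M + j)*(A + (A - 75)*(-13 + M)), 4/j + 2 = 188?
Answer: -2817402976/182931 ≈ -15401.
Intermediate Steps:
j = 2/93 (j = 4/(-2 + 188) = 4/186 = 4*(1/186) = 2/93 ≈ 0.021505)
x(M, A) = (2/93 + M)*(A + (-75 + A)*(-13 + M)) (x(M, A) = (M + 2/93)*(A + (A - 75)*(-13 + M)) = (2/93 + M)*(A + (-75 + A)*(-13 + M)))
x(r(-9, 0), -117) - (1/(9311 - 3410) - 1*(-6600)) = (650/31 - 75*(-3)**2 - 8/31*(-117) + (30175/31)*(-3) - 117*(-3)**2 - 1114/93*(-117)*(-3)) - (1/(9311 - 3410) - 1*(-6600)) = (650/31 - 75*9 + 936/31 - 90525/31 - 117*9 - 130338/31) - (1/5901 + 6600) = (650/31 - 675 + 936/31 - 90525/31 - 1053 - 130338/31) - (1/5901 + 6600) = -272845/31 - 1*38946601/5901 = -272845/31 - 38946601/5901 = -2817402976/182931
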